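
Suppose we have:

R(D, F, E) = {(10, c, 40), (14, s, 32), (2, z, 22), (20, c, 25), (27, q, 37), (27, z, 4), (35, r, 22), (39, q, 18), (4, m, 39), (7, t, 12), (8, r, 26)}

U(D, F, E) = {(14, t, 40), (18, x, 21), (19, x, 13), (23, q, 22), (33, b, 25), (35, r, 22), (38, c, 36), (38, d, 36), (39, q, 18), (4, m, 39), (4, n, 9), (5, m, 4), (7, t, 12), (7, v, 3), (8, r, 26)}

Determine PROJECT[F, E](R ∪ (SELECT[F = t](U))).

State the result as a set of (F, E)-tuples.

σ[F = t]: keep tuples satisfying F = t → {(14, t, 40), (7, t, 12)}
Taking the union: {(10, c, 40), (14, s, 32), (14, t, 40), (2, z, 22), (20, c, 25), (27, q, 37), (27, z, 4), (35, r, 22), (39, q, 18), (4, m, 39), (7, t, 12), (8, r, 26)}
Keep only column(s) F, E: {(c, 25), (c, 40), (m, 39), (q, 18), (q, 37), (r, 22), (r, 26), (s, 32), (t, 12), (t, 40), (z, 22), (z, 4)}

{(c, 25), (c, 40), (m, 39), (q, 18), (q, 37), (r, 22), (r, 26), (s, 32), (t, 12), (t, 40), (z, 22), (z, 4)}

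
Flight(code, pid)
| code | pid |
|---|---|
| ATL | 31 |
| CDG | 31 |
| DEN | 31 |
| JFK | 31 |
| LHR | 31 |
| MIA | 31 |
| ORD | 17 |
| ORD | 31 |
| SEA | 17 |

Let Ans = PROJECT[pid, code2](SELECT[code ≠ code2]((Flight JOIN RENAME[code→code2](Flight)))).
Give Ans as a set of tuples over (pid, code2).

{(17, ORD), (17, SEA), (31, ATL), (31, CDG), (31, DEN), (31, JFK), (31, LHR), (31, MIA), (31, ORD)}

ρ[code→code2]: schema becomes (code2, pid); tuples unchanged.
Flight ⋈ RENAME[code→code2](Flight) (natural join on pid): {(ATL, 31, ATL), (ATL, 31, CDG), (ATL, 31, DEN), (ATL, 31, JFK), (ATL, 31, LHR), (ATL, 31, MIA), (ATL, 31, ORD), (CDG, 31, ATL), (CDG, 31, CDG), (CDG, 31, DEN), (CDG, 31, JFK), (CDG, 31, LHR), (CDG, 31, MIA), (CDG, 31, ORD), (DEN, 31, ATL), (DEN, 31, CDG), (DEN, 31, DEN), (DEN, 31, JFK), (DEN, 31, LHR), (DEN, 31, MIA), (DEN, 31, ORD), (JFK, 31, ATL), (JFK, 31, CDG), (JFK, 31, DEN), (JFK, 31, JFK), (JFK, 31, LHR), (JFK, 31, MIA), (JFK, 31, ORD), (LHR, 31, ATL), (LHR, 31, CDG), (LHR, 31, DEN), (LHR, 31, JFK), (LHR, 31, LHR), (LHR, 31, MIA), (LHR, 31, ORD), (MIA, 31, ATL), (MIA, 31, CDG), (MIA, 31, DEN), (MIA, 31, JFK), (MIA, 31, LHR), (MIA, 31, MIA), (MIA, 31, ORD), (ORD, 17, ORD), (ORD, 17, SEA), (ORD, 31, ATL), (ORD, 31, CDG), (ORD, 31, DEN), (ORD, 31, JFK), (ORD, 31, LHR), (ORD, 31, MIA), (ORD, 31, ORD), (SEA, 17, ORD), (SEA, 17, SEA)}
Filtering on code ≠ code2 leaves {(ATL, 31, CDG), (ATL, 31, DEN), (ATL, 31, JFK), (ATL, 31, LHR), (ATL, 31, MIA), (ATL, 31, ORD), (CDG, 31, ATL), (CDG, 31, DEN), (CDG, 31, JFK), (CDG, 31, LHR), (CDG, 31, MIA), (CDG, 31, ORD), (DEN, 31, ATL), (DEN, 31, CDG), (DEN, 31, JFK), (DEN, 31, LHR), (DEN, 31, MIA), (DEN, 31, ORD), (JFK, 31, ATL), (JFK, 31, CDG), (JFK, 31, DEN), (JFK, 31, LHR), (JFK, 31, MIA), (JFK, 31, ORD), (LHR, 31, ATL), (LHR, 31, CDG), (LHR, 31, DEN), (LHR, 31, JFK), (LHR, 31, MIA), (LHR, 31, ORD), (MIA, 31, ATL), (MIA, 31, CDG), (MIA, 31, DEN), (MIA, 31, JFK), (MIA, 31, LHR), (MIA, 31, ORD), (ORD, 17, SEA), (ORD, 31, ATL), (ORD, 31, CDG), (ORD, 31, DEN), (ORD, 31, JFK), (ORD, 31, LHR), (ORD, 31, MIA), (SEA, 17, ORD)}.
π[pid, code2]: project onto (pid, code2) (35 duplicate(s) eliminated) → {(17, ORD), (17, SEA), (31, ATL), (31, CDG), (31, DEN), (31, JFK), (31, LHR), (31, MIA), (31, ORD)}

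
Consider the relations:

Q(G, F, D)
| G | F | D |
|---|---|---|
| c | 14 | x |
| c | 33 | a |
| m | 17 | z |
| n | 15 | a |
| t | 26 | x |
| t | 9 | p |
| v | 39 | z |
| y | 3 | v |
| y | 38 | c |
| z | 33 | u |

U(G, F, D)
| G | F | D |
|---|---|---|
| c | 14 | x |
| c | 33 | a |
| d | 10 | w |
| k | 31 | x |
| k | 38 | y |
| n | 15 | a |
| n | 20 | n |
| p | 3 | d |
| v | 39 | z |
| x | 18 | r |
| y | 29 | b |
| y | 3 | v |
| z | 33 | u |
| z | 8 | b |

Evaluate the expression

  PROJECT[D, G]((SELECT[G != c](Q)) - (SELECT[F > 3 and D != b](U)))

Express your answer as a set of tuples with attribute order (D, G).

{(c, y), (p, t), (v, y), (x, t), (z, m)}

Selection G != c: {(m, 17, z), (n, 15, a), (t, 26, x), (t, 9, p), (v, 39, z), (y, 3, v), (y, 38, c), (z, 33, u)}
Selection F > 3 and D != b: {(c, 14, x), (c, 33, a), (d, 10, w), (k, 31, x), (k, 38, y), (n, 15, a), (n, 20, n), (v, 39, z), (x, 18, r), (z, 33, u)}
Taking the difference: {(m, 17, z), (t, 26, x), (t, 9, p), (y, 3, v), (y, 38, c)}
π_{D, G} gives {(c, y), (p, t), (v, y), (x, t), (z, m)}.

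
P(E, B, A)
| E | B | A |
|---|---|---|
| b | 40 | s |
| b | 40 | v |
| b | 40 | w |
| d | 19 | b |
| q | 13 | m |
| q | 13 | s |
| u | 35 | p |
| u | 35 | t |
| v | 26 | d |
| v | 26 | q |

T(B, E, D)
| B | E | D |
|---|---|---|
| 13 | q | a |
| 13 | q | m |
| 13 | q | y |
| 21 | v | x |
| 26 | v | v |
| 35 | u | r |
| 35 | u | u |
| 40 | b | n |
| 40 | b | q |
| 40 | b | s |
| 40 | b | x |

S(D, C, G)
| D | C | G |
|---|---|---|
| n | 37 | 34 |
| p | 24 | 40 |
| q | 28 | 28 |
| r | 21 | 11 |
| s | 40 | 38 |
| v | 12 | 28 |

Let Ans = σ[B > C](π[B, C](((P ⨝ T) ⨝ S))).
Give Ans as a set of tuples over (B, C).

{(26, 12), (35, 21), (40, 28), (40, 37)}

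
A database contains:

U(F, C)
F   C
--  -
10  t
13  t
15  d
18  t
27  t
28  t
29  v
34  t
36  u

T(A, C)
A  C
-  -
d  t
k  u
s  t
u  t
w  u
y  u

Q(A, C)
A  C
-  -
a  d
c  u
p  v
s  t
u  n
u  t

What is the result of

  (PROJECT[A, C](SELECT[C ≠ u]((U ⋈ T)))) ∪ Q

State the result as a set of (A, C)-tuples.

{(a, d), (c, u), (d, t), (p, v), (s, t), (u, n), (u, t)}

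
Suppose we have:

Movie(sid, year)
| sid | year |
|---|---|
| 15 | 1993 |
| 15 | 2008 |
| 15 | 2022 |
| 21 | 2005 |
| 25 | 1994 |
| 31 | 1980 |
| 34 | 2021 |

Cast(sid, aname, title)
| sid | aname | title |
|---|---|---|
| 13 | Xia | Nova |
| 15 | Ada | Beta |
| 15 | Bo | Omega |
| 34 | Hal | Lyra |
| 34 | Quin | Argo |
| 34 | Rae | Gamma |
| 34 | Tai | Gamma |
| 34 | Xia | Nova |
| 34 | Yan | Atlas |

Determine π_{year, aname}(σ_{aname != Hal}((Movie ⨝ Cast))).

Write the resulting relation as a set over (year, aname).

Movie ⋈ Cast (natural join on sid): {(15, 1993, Ada, Beta), (15, 1993, Bo, Omega), (15, 2008, Ada, Beta), (15, 2008, Bo, Omega), (15, 2022, Ada, Beta), (15, 2022, Bo, Omega), (34, 2021, Hal, Lyra), (34, 2021, Quin, Argo), (34, 2021, Rae, Gamma), (34, 2021, Tai, Gamma), (34, 2021, Xia, Nova), (34, 2021, Yan, Atlas)}
σ[aname != Hal]: keep tuples satisfying aname != Hal → {(15, 1993, Ada, Beta), (15, 1993, Bo, Omega), (15, 2008, Ada, Beta), (15, 2008, Bo, Omega), (15, 2022, Ada, Beta), (15, 2022, Bo, Omega), (34, 2021, Quin, Argo), (34, 2021, Rae, Gamma), (34, 2021, Tai, Gamma), (34, 2021, Xia, Nova), (34, 2021, Yan, Atlas)}
Projecting to year, aname: {(1993, Ada), (1993, Bo), (2008, Ada), (2008, Bo), (2021, Quin), (2021, Rae), (2021, Tai), (2021, Xia), (2021, Yan), (2022, Ada), (2022, Bo)}

{(1993, Ada), (1993, Bo), (2008, Ada), (2008, Bo), (2021, Quin), (2021, Rae), (2021, Tai), (2021, Xia), (2021, Yan), (2022, Ada), (2022, Bo)}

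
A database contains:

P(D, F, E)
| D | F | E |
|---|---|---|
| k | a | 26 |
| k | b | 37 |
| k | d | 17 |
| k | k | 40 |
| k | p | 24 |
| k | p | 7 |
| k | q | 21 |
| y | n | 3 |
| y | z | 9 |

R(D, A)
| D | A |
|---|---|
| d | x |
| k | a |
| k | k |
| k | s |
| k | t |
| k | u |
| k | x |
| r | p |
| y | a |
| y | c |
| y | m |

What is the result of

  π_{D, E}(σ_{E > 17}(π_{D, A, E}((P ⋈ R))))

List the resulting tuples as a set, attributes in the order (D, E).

{(k, 21), (k, 24), (k, 26), (k, 37), (k, 40)}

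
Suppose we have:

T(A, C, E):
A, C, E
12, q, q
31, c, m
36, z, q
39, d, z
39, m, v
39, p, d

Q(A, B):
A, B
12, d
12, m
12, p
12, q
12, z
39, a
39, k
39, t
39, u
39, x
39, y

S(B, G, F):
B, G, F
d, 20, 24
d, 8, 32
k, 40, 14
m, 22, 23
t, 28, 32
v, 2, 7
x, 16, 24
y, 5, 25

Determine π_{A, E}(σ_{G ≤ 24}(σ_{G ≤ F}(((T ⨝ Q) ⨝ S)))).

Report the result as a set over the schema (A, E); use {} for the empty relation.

{(12, q), (39, d), (39, v), (39, z)}

Natural join on A: {(12, q, q, d), (12, q, q, m), (12, q, q, p), (12, q, q, q), (12, q, q, z), (39, d, z, a), (39, d, z, k), (39, d, z, t), (39, d, z, u), (39, d, z, x), (39, d, z, y), (39, m, v, a), (39, m, v, k), (39, m, v, t), (39, m, v, u), (39, m, v, x), (39, m, v, y), (39, p, d, a), (39, p, d, k), (39, p, d, t), (39, p, d, u), (39, p, d, x), (39, p, d, y)}
Natural join on B: {(12, q, q, d, 20, 24), (12, q, q, d, 8, 32), (12, q, q, m, 22, 23), (39, d, z, k, 40, 14), (39, d, z, t, 28, 32), (39, d, z, x, 16, 24), (39, d, z, y, 5, 25), (39, m, v, k, 40, 14), (39, m, v, t, 28, 32), (39, m, v, x, 16, 24), (39, m, v, y, 5, 25), (39, p, d, k, 40, 14), (39, p, d, t, 28, 32), (39, p, d, x, 16, 24), (39, p, d, y, 5, 25)}
σ[G ≤ F]: keep tuples satisfying G ≤ F → {(12, q, q, d, 20, 24), (12, q, q, d, 8, 32), (12, q, q, m, 22, 23), (39, d, z, t, 28, 32), (39, d, z, x, 16, 24), (39, d, z, y, 5, 25), (39, m, v, t, 28, 32), (39, m, v, x, 16, 24), (39, m, v, y, 5, 25), (39, p, d, t, 28, 32), (39, p, d, x, 16, 24), (39, p, d, y, 5, 25)}
σ[G ≤ 24]: keep tuples satisfying G ≤ 24 → {(12, q, q, d, 20, 24), (12, q, q, d, 8, 32), (12, q, q, m, 22, 23), (39, d, z, x, 16, 24), (39, d, z, y, 5, 25), (39, m, v, x, 16, 24), (39, m, v, y, 5, 25), (39, p, d, x, 16, 24), (39, p, d, y, 5, 25)}
π_{A, E} gives {(12, q), (39, d), (39, v), (39, z)} (5 duplicate(s) eliminated).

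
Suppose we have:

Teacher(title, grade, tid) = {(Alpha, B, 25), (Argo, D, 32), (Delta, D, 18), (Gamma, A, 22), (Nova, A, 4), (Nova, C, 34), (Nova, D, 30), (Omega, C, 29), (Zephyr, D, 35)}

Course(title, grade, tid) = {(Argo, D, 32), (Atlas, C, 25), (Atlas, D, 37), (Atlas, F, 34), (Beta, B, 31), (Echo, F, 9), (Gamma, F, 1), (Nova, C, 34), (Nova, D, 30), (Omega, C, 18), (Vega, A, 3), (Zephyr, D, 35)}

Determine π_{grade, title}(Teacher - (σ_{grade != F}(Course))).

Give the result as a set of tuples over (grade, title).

{(A, Gamma), (A, Nova), (B, Alpha), (C, Omega), (D, Delta)}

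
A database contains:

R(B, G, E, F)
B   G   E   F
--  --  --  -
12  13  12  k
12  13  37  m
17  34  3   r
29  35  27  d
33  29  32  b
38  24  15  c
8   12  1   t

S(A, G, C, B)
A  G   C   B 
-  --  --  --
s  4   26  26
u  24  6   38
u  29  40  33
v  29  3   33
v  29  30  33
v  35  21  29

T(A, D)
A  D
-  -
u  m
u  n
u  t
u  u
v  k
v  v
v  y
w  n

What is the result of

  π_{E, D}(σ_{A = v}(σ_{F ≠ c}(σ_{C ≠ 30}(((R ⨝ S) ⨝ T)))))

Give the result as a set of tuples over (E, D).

Joining R and S on B, G yields {(29, 35, 27, d, v, 21), (33, 29, 32, b, u, 40), (33, 29, 32, b, v, 3), (33, 29, 32, b, v, 30), (38, 24, 15, c, u, 6)}.
Joining (R ⨝ S) and T on A yields {(29, 35, 27, d, v, 21, k), (29, 35, 27, d, v, 21, v), (29, 35, 27, d, v, 21, y), (33, 29, 32, b, u, 40, m), (33, 29, 32, b, u, 40, n), (33, 29, 32, b, u, 40, t), (33, 29, 32, b, u, 40, u), (33, 29, 32, b, v, 3, k), (33, 29, 32, b, v, 3, v), (33, 29, 32, b, v, 3, y), (33, 29, 32, b, v, 30, k), (33, 29, 32, b, v, 30, v), (33, 29, 32, b, v, 30, y), (38, 24, 15, c, u, 6, m), (38, 24, 15, c, u, 6, n), (38, 24, 15, c, u, 6, t), (38, 24, 15, c, u, 6, u)}.
Apply σ_{C ≠ 30}; surviving tuples: {(29, 35, 27, d, v, 21, k), (29, 35, 27, d, v, 21, v), (29, 35, 27, d, v, 21, y), (33, 29, 32, b, u, 40, m), (33, 29, 32, b, u, 40, n), (33, 29, 32, b, u, 40, t), (33, 29, 32, b, u, 40, u), (33, 29, 32, b, v, 3, k), (33, 29, 32, b, v, 3, v), (33, 29, 32, b, v, 3, y), (38, 24, 15, c, u, 6, m), (38, 24, 15, c, u, 6, n), (38, 24, 15, c, u, 6, t), (38, 24, 15, c, u, 6, u)}
Apply σ_{F ≠ c}; surviving tuples: {(29, 35, 27, d, v, 21, k), (29, 35, 27, d, v, 21, v), (29, 35, 27, d, v, 21, y), (33, 29, 32, b, u, 40, m), (33, 29, 32, b, u, 40, n), (33, 29, 32, b, u, 40, t), (33, 29, 32, b, u, 40, u), (33, 29, 32, b, v, 3, k), (33, 29, 32, b, v, 3, v), (33, 29, 32, b, v, 3, y)}
Apply σ_{A = v}; surviving tuples: {(29, 35, 27, d, v, 21, k), (29, 35, 27, d, v, 21, v), (29, 35, 27, d, v, 21, y), (33, 29, 32, b, v, 3, k), (33, 29, 32, b, v, 3, v), (33, 29, 32, b, v, 3, y)}
π[E, D]: project onto (E, D) → {(27, k), (27, v), (27, y), (32, k), (32, v), (32, y)}

{(27, k), (27, v), (27, y), (32, k), (32, v), (32, y)}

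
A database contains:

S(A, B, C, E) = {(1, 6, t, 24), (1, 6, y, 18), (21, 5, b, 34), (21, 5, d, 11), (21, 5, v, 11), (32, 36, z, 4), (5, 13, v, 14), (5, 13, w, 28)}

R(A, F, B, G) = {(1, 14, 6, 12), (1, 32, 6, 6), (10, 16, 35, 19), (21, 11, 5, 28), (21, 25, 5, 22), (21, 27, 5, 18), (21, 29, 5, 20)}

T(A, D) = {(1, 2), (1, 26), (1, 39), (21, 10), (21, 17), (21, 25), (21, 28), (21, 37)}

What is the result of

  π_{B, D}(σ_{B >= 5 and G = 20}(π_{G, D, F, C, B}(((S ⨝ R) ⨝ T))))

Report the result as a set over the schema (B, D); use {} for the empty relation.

Joining S and R on A, B yields {(1, 6, t, 24, 14, 12), (1, 6, t, 24, 32, 6), (1, 6, y, 18, 14, 12), (1, 6, y, 18, 32, 6), (21, 5, b, 34, 11, 28), (21, 5, b, 34, 25, 22), (21, 5, b, 34, 27, 18), (21, 5, b, 34, 29, 20), (21, 5, d, 11, 11, 28), (21, 5, d, 11, 25, 22), (21, 5, d, 11, 27, 18), (21, 5, d, 11, 29, 20), (21, 5, v, 11, 11, 28), (21, 5, v, 11, 25, 22), (21, 5, v, 11, 27, 18), (21, 5, v, 11, 29, 20)}.
Joining (S ⨝ R) and T on A yields {(1, 6, t, 24, 14, 12, 2), (1, 6, t, 24, 14, 12, 26), (1, 6, t, 24, 14, 12, 39), (1, 6, t, 24, 32, 6, 2), (1, 6, t, 24, 32, 6, 26), (1, 6, t, 24, 32, 6, 39), (1, 6, y, 18, 14, 12, 2), (1, 6, y, 18, 14, 12, 26), (1, 6, y, 18, 14, 12, 39), (1, 6, y, 18, 32, 6, 2), (1, 6, y, 18, 32, 6, 26), (1, 6, y, 18, 32, 6, 39), (21, 5, b, 34, 11, 28, 10), (21, 5, b, 34, 11, 28, 17), (21, 5, b, 34, 11, 28, 25), (21, 5, b, 34, 11, 28, 28), (21, 5, b, 34, 11, 28, 37), (21, 5, b, 34, 25, 22, 10), (21, 5, b, 34, 25, 22, 17), (21, 5, b, 34, 25, 22, 25), (21, 5, b, 34, 25, 22, 28), (21, 5, b, 34, 25, 22, 37), (21, 5, b, 34, 27, 18, 10), (21, 5, b, 34, 27, 18, 17), (21, 5, b, 34, 27, 18, 25), (21, 5, b, 34, 27, 18, 28), (21, 5, b, 34, 27, 18, 37), (21, 5, b, 34, 29, 20, 10), (21, 5, b, 34, 29, 20, 17), (21, 5, b, 34, 29, 20, 25), (21, 5, b, 34, 29, 20, 28), (21, 5, b, 34, 29, 20, 37), (21, 5, d, 11, 11, 28, 10), (21, 5, d, 11, 11, 28, 17), (21, 5, d, 11, 11, 28, 25), (21, 5, d, 11, 11, 28, 28), (21, 5, d, 11, 11, 28, 37), (21, 5, d, 11, 25, 22, 10), (21, 5, d, 11, 25, 22, 17), (21, 5, d, 11, 25, 22, 25), (21, 5, d, 11, 25, 22, 28), (21, 5, d, 11, 25, 22, 37), (21, 5, d, 11, 27, 18, 10), (21, 5, d, 11, 27, 18, 17), (21, 5, d, 11, 27, 18, 25), (21, 5, d, 11, 27, 18, 28), (21, 5, d, 11, 27, 18, 37), (21, 5, d, 11, 29, 20, 10), (21, 5, d, 11, 29, 20, 17), (21, 5, d, 11, 29, 20, 25), (21, 5, d, 11, 29, 20, 28), (21, 5, d, 11, 29, 20, 37), (21, 5, v, 11, 11, 28, 10), (21, 5, v, 11, 11, 28, 17), (21, 5, v, 11, 11, 28, 25), (21, 5, v, 11, 11, 28, 28), (21, 5, v, 11, 11, 28, 37), (21, 5, v, 11, 25, 22, 10), (21, 5, v, 11, 25, 22, 17), (21, 5, v, 11, 25, 22, 25), (21, 5, v, 11, 25, 22, 28), (21, 5, v, 11, 25, 22, 37), (21, 5, v, 11, 27, 18, 10), (21, 5, v, 11, 27, 18, 17), (21, 5, v, 11, 27, 18, 25), (21, 5, v, 11, 27, 18, 28), (21, 5, v, 11, 27, 18, 37), (21, 5, v, 11, 29, 20, 10), (21, 5, v, 11, 29, 20, 17), (21, 5, v, 11, 29, 20, 25), (21, 5, v, 11, 29, 20, 28), (21, 5, v, 11, 29, 20, 37)}.
π[G, D, F, C, B]: project onto (G, D, F, C, B) → {(12, 2, 14, t, 6), (12, 2, 14, y, 6), (12, 26, 14, t, 6), (12, 26, 14, y, 6), (12, 39, 14, t, 6), (12, 39, 14, y, 6), (18, 10, 27, b, 5), (18, 10, 27, d, 5), (18, 10, 27, v, 5), (18, 17, 27, b, 5), (18, 17, 27, d, 5), (18, 17, 27, v, 5), (18, 25, 27, b, 5), (18, 25, 27, d, 5), (18, 25, 27, v, 5), (18, 28, 27, b, 5), (18, 28, 27, d, 5), (18, 28, 27, v, 5), (18, 37, 27, b, 5), (18, 37, 27, d, 5), (18, 37, 27, v, 5), (20, 10, 29, b, 5), (20, 10, 29, d, 5), (20, 10, 29, v, 5), (20, 17, 29, b, 5), (20, 17, 29, d, 5), (20, 17, 29, v, 5), (20, 25, 29, b, 5), (20, 25, 29, d, 5), (20, 25, 29, v, 5), (20, 28, 29, b, 5), (20, 28, 29, d, 5), (20, 28, 29, v, 5), (20, 37, 29, b, 5), (20, 37, 29, d, 5), (20, 37, 29, v, 5), (22, 10, 25, b, 5), (22, 10, 25, d, 5), (22, 10, 25, v, 5), (22, 17, 25, b, 5), (22, 17, 25, d, 5), (22, 17, 25, v, 5), (22, 25, 25, b, 5), (22, 25, 25, d, 5), (22, 25, 25, v, 5), (22, 28, 25, b, 5), (22, 28, 25, d, 5), (22, 28, 25, v, 5), (22, 37, 25, b, 5), (22, 37, 25, d, 5), (22, 37, 25, v, 5), (28, 10, 11, b, 5), (28, 10, 11, d, 5), (28, 10, 11, v, 5), (28, 17, 11, b, 5), (28, 17, 11, d, 5), (28, 17, 11, v, 5), (28, 25, 11, b, 5), (28, 25, 11, d, 5), (28, 25, 11, v, 5), (28, 28, 11, b, 5), (28, 28, 11, d, 5), (28, 28, 11, v, 5), (28, 37, 11, b, 5), (28, 37, 11, d, 5), (28, 37, 11, v, 5), (6, 2, 32, t, 6), (6, 2, 32, y, 6), (6, 26, 32, t, 6), (6, 26, 32, y, 6), (6, 39, 32, t, 6), (6, 39, 32, y, 6)}
Selection B >= 5 and G = 20: {(20, 10, 29, b, 5), (20, 10, 29, d, 5), (20, 10, 29, v, 5), (20, 17, 29, b, 5), (20, 17, 29, d, 5), (20, 17, 29, v, 5), (20, 25, 29, b, 5), (20, 25, 29, d, 5), (20, 25, 29, v, 5), (20, 28, 29, b, 5), (20, 28, 29, d, 5), (20, 28, 29, v, 5), (20, 37, 29, b, 5), (20, 37, 29, d, 5), (20, 37, 29, v, 5)}
π[B, D]: project onto (B, D) (10 duplicate(s) eliminated) → {(5, 10), (5, 17), (5, 25), (5, 28), (5, 37)}

{(5, 10), (5, 17), (5, 25), (5, 28), (5, 37)}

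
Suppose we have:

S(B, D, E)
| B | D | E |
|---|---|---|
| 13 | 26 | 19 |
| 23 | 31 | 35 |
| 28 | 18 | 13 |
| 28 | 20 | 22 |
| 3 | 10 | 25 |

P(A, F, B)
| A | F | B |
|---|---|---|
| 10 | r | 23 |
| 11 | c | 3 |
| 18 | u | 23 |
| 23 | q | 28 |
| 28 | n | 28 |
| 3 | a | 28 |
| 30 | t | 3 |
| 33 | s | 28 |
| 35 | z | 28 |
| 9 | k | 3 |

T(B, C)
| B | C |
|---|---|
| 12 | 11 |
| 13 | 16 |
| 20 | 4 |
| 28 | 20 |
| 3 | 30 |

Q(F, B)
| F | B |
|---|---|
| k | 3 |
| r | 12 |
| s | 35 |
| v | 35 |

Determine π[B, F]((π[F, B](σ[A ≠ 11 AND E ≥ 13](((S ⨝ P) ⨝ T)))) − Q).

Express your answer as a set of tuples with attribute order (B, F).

Joining S and P on B yields {(23, 31, 35, 10, r), (23, 31, 35, 18, u), (28, 18, 13, 23, q), (28, 18, 13, 28, n), (28, 18, 13, 3, a), (28, 18, 13, 33, s), (28, 18, 13, 35, z), (28, 20, 22, 23, q), (28, 20, 22, 28, n), (28, 20, 22, 3, a), (28, 20, 22, 33, s), (28, 20, 22, 35, z), (3, 10, 25, 11, c), (3, 10, 25, 30, t), (3, 10, 25, 9, k)}.
Joining (S ⨝ P) and T on B yields {(28, 18, 13, 23, q, 20), (28, 18, 13, 28, n, 20), (28, 18, 13, 3, a, 20), (28, 18, 13, 33, s, 20), (28, 18, 13, 35, z, 20), (28, 20, 22, 23, q, 20), (28, 20, 22, 28, n, 20), (28, 20, 22, 3, a, 20), (28, 20, 22, 33, s, 20), (28, 20, 22, 35, z, 20), (3, 10, 25, 11, c, 30), (3, 10, 25, 30, t, 30), (3, 10, 25, 9, k, 30)}.
Selection A ≠ 11 AND E ≥ 13: {(28, 18, 13, 23, q, 20), (28, 18, 13, 28, n, 20), (28, 18, 13, 3, a, 20), (28, 18, 13, 33, s, 20), (28, 18, 13, 35, z, 20), (28, 20, 22, 23, q, 20), (28, 20, 22, 28, n, 20), (28, 20, 22, 3, a, 20), (28, 20, 22, 33, s, 20), (28, 20, 22, 35, z, 20), (3, 10, 25, 30, t, 30), (3, 10, 25, 9, k, 30)}
π_{F, B} gives {(a, 28), (k, 3), (n, 28), (q, 28), (s, 28), (t, 3), (z, 28)} (5 duplicate(s) eliminated).
Taking the difference: {(a, 28), (n, 28), (q, 28), (s, 28), (t, 3), (z, 28)}
π_{B, F} gives {(28, a), (28, n), (28, q), (28, s), (28, z), (3, t)}.

{(28, a), (28, n), (28, q), (28, s), (28, z), (3, t)}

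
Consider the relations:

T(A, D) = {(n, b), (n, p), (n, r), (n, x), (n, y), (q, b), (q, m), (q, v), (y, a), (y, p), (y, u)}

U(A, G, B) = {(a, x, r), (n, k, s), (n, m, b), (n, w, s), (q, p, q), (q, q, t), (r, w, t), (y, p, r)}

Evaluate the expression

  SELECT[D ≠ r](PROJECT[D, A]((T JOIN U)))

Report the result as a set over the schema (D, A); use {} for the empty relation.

Joining T and U on A yields {(n, b, k, s), (n, b, m, b), (n, b, w, s), (n, p, k, s), (n, p, m, b), (n, p, w, s), (n, r, k, s), (n, r, m, b), (n, r, w, s), (n, x, k, s), (n, x, m, b), (n, x, w, s), (n, y, k, s), (n, y, m, b), (n, y, w, s), (q, b, p, q), (q, b, q, t), (q, m, p, q), (q, m, q, t), (q, v, p, q), (q, v, q, t), (y, a, p, r), (y, p, p, r), (y, u, p, r)}.
π[D, A]: project onto (D, A) (13 duplicate(s) eliminated) → {(a, y), (b, n), (b, q), (m, q), (p, n), (p, y), (r, n), (u, y), (v, q), (x, n), (y, n)}
Apply σ_{D ≠ r}; surviving tuples: {(a, y), (b, n), (b, q), (m, q), (p, n), (p, y), (u, y), (v, q), (x, n), (y, n)}

{(a, y), (b, n), (b, q), (m, q), (p, n), (p, y), (u, y), (v, q), (x, n), (y, n)}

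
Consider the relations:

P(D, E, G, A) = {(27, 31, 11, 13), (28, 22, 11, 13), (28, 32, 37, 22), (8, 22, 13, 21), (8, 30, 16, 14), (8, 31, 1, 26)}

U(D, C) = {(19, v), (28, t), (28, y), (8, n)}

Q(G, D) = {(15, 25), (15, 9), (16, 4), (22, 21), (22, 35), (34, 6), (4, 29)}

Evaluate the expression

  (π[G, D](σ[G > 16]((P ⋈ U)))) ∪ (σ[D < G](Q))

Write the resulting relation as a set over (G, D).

{(15, 9), (16, 4), (22, 21), (34, 6), (37, 28)}

Joining P and U on D yields {(28, 22, 11, 13, t), (28, 22, 11, 13, y), (28, 32, 37, 22, t), (28, 32, 37, 22, y), (8, 22, 13, 21, n), (8, 30, 16, 14, n), (8, 31, 1, 26, n)}.
Filtering on G > 16 leaves {(28, 32, 37, 22, t), (28, 32, 37, 22, y)}.
π_{G, D} gives {(37, 28)} (1 duplicate(s) eliminated).
Filtering on D < G leaves {(15, 9), (16, 4), (22, 21), (34, 6)}.
Taking the union: {(15, 9), (16, 4), (22, 21), (34, 6), (37, 28)}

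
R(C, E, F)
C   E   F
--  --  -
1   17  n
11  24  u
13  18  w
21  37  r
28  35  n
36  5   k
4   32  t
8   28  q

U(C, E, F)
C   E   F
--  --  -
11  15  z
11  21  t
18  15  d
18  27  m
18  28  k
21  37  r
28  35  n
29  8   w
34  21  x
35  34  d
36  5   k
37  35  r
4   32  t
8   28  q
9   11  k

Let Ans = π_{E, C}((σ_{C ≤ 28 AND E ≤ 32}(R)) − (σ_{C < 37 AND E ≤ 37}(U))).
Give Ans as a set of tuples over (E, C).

{(17, 1), (18, 13), (24, 11)}

σ[C ≤ 28 AND E ≤ 32]: keep tuples satisfying C ≤ 28 AND E ≤ 32 → {(1, 17, n), (11, 24, u), (13, 18, w), (4, 32, t), (8, 28, q)}
σ[C < 37 AND E ≤ 37]: keep tuples satisfying C < 37 AND E ≤ 37 → {(11, 15, z), (11, 21, t), (18, 15, d), (18, 27, m), (18, 28, k), (21, 37, r), (28, 35, n), (29, 8, w), (34, 21, x), (35, 34, d), (36, 5, k), (4, 32, t), (8, 28, q), (9, 11, k)}
Taking the difference: {(1, 17, n), (11, 24, u), (13, 18, w)}
π_{E, C} gives {(17, 1), (18, 13), (24, 11)}.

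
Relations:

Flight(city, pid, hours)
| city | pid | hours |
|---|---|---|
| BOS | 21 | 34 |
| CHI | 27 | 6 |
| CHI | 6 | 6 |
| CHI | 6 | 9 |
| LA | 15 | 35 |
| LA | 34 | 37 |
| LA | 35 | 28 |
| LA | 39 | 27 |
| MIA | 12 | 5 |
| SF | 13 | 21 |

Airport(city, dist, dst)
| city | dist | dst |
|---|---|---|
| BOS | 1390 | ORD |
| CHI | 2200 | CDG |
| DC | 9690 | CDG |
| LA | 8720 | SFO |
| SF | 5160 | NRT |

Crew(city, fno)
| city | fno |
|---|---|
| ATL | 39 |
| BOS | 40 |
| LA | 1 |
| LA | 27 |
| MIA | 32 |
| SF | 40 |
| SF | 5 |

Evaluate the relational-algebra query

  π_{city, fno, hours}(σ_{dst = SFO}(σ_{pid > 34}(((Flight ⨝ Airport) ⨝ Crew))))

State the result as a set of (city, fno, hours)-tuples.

Flight ⋈ Airport (natural join on city): {(BOS, 21, 34, 1390, ORD), (CHI, 27, 6, 2200, CDG), (CHI, 6, 6, 2200, CDG), (CHI, 6, 9, 2200, CDG), (LA, 15, 35, 8720, SFO), (LA, 34, 37, 8720, SFO), (LA, 35, 28, 8720, SFO), (LA, 39, 27, 8720, SFO), (SF, 13, 21, 5160, NRT)}
(Flight ⨝ Airport) ⋈ Crew (natural join on city): {(BOS, 21, 34, 1390, ORD, 40), (LA, 15, 35, 8720, SFO, 1), (LA, 15, 35, 8720, SFO, 27), (LA, 34, 37, 8720, SFO, 1), (LA, 34, 37, 8720, SFO, 27), (LA, 35, 28, 8720, SFO, 1), (LA, 35, 28, 8720, SFO, 27), (LA, 39, 27, 8720, SFO, 1), (LA, 39, 27, 8720, SFO, 27), (SF, 13, 21, 5160, NRT, 40), (SF, 13, 21, 5160, NRT, 5)}
Selection pid > 34: {(LA, 35, 28, 8720, SFO, 1), (LA, 35, 28, 8720, SFO, 27), (LA, 39, 27, 8720, SFO, 1), (LA, 39, 27, 8720, SFO, 27)}
Selection dst = SFO: {(LA, 35, 28, 8720, SFO, 1), (LA, 35, 28, 8720, SFO, 27), (LA, 39, 27, 8720, SFO, 1), (LA, 39, 27, 8720, SFO, 27)}
Keep only column(s) city, fno, hours: {(LA, 1, 27), (LA, 1, 28), (LA, 27, 27), (LA, 27, 28)}

{(LA, 1, 27), (LA, 1, 28), (LA, 27, 27), (LA, 27, 28)}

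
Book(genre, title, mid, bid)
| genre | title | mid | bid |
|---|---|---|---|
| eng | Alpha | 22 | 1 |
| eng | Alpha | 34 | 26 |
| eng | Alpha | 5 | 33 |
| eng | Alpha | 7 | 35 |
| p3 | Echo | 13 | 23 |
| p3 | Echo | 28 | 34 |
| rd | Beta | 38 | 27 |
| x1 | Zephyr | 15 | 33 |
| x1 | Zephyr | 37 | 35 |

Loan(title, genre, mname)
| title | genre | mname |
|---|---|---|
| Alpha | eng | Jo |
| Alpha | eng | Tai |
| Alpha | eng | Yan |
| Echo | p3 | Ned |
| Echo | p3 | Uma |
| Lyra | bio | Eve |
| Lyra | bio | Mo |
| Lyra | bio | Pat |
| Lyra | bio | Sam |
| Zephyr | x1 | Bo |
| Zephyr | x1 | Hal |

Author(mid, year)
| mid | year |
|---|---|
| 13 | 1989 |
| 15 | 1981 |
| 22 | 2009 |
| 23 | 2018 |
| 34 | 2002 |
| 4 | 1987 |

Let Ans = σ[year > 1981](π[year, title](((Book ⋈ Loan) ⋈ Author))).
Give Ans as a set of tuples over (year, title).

{(1989, Echo), (2002, Alpha), (2009, Alpha)}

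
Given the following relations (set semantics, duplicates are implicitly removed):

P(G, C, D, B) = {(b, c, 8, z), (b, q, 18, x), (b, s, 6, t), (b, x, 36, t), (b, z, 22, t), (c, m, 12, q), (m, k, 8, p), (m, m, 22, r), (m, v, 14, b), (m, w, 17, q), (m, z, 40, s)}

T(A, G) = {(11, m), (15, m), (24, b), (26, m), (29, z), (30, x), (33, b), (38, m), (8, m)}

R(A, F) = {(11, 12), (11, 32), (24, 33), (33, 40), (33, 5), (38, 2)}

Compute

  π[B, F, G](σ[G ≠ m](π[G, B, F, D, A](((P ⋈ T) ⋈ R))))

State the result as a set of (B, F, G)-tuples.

{(t, 33, b), (t, 40, b), (t, 5, b), (x, 33, b), (x, 40, b), (x, 5, b), (z, 33, b), (z, 40, b), (z, 5, b)}

Joining P and T on G yields {(b, c, 8, z, 24), (b, c, 8, z, 33), (b, q, 18, x, 24), (b, q, 18, x, 33), (b, s, 6, t, 24), (b, s, 6, t, 33), (b, x, 36, t, 24), (b, x, 36, t, 33), (b, z, 22, t, 24), (b, z, 22, t, 33), (m, k, 8, p, 11), (m, k, 8, p, 15), (m, k, 8, p, 26), (m, k, 8, p, 38), (m, k, 8, p, 8), (m, m, 22, r, 11), (m, m, 22, r, 15), (m, m, 22, r, 26), (m, m, 22, r, 38), (m, m, 22, r, 8), (m, v, 14, b, 11), (m, v, 14, b, 15), (m, v, 14, b, 26), (m, v, 14, b, 38), (m, v, 14, b, 8), (m, w, 17, q, 11), (m, w, 17, q, 15), (m, w, 17, q, 26), (m, w, 17, q, 38), (m, w, 17, q, 8), (m, z, 40, s, 11), (m, z, 40, s, 15), (m, z, 40, s, 26), (m, z, 40, s, 38), (m, z, 40, s, 8)}.
Joining (P ⋈ T) and R on A yields {(b, c, 8, z, 24, 33), (b, c, 8, z, 33, 40), (b, c, 8, z, 33, 5), (b, q, 18, x, 24, 33), (b, q, 18, x, 33, 40), (b, q, 18, x, 33, 5), (b, s, 6, t, 24, 33), (b, s, 6, t, 33, 40), (b, s, 6, t, 33, 5), (b, x, 36, t, 24, 33), (b, x, 36, t, 33, 40), (b, x, 36, t, 33, 5), (b, z, 22, t, 24, 33), (b, z, 22, t, 33, 40), (b, z, 22, t, 33, 5), (m, k, 8, p, 11, 12), (m, k, 8, p, 11, 32), (m, k, 8, p, 38, 2), (m, m, 22, r, 11, 12), (m, m, 22, r, 11, 32), (m, m, 22, r, 38, 2), (m, v, 14, b, 11, 12), (m, v, 14, b, 11, 32), (m, v, 14, b, 38, 2), (m, w, 17, q, 11, 12), (m, w, 17, q, 11, 32), (m, w, 17, q, 38, 2), (m, z, 40, s, 11, 12), (m, z, 40, s, 11, 32), (m, z, 40, s, 38, 2)}.
Projecting to G, B, F, D, A: {(b, t, 33, 22, 24), (b, t, 33, 36, 24), (b, t, 33, 6, 24), (b, t, 40, 22, 33), (b, t, 40, 36, 33), (b, t, 40, 6, 33), (b, t, 5, 22, 33), (b, t, 5, 36, 33), (b, t, 5, 6, 33), (b, x, 33, 18, 24), (b, x, 40, 18, 33), (b, x, 5, 18, 33), (b, z, 33, 8, 24), (b, z, 40, 8, 33), (b, z, 5, 8, 33), (m, b, 12, 14, 11), (m, b, 2, 14, 38), (m, b, 32, 14, 11), (m, p, 12, 8, 11), (m, p, 2, 8, 38), (m, p, 32, 8, 11), (m, q, 12, 17, 11), (m, q, 2, 17, 38), (m, q, 32, 17, 11), (m, r, 12, 22, 11), (m, r, 2, 22, 38), (m, r, 32, 22, 11), (m, s, 12, 40, 11), (m, s, 2, 40, 38), (m, s, 32, 40, 11)}
Selection G ≠ m: {(b, t, 33, 22, 24), (b, t, 33, 36, 24), (b, t, 33, 6, 24), (b, t, 40, 22, 33), (b, t, 40, 36, 33), (b, t, 40, 6, 33), (b, t, 5, 22, 33), (b, t, 5, 36, 33), (b, t, 5, 6, 33), (b, x, 33, 18, 24), (b, x, 40, 18, 33), (b, x, 5, 18, 33), (b, z, 33, 8, 24), (b, z, 40, 8, 33), (b, z, 5, 8, 33)}
Projecting to B, F, G (6 duplicate(s) eliminated): {(t, 33, b), (t, 40, b), (t, 5, b), (x, 33, b), (x, 40, b), (x, 5, b), (z, 33, b), (z, 40, b), (z, 5, b)}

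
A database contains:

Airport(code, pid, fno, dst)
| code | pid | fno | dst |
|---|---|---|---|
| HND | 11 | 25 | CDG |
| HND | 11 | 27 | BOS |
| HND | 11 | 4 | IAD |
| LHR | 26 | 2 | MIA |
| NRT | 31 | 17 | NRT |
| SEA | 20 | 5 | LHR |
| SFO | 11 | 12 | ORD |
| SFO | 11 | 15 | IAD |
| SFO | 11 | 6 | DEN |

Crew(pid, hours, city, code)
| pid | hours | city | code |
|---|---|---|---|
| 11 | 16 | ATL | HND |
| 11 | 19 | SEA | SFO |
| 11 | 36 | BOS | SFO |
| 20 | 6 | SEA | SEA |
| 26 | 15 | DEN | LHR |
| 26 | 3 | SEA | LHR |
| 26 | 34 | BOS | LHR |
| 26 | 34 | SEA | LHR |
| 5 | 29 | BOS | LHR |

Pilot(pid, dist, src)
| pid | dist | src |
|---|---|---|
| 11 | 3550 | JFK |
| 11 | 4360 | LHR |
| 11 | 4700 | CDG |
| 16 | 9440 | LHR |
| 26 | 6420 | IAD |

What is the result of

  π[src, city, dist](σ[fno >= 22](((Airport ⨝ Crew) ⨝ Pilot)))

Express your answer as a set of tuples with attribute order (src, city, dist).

Airport ⋈ Crew (natural join on code, pid): {(HND, 11, 25, CDG, 16, ATL), (HND, 11, 27, BOS, 16, ATL), (HND, 11, 4, IAD, 16, ATL), (LHR, 26, 2, MIA, 15, DEN), (LHR, 26, 2, MIA, 3, SEA), (LHR, 26, 2, MIA, 34, BOS), (LHR, 26, 2, MIA, 34, SEA), (SEA, 20, 5, LHR, 6, SEA), (SFO, 11, 12, ORD, 19, SEA), (SFO, 11, 12, ORD, 36, BOS), (SFO, 11, 15, IAD, 19, SEA), (SFO, 11, 15, IAD, 36, BOS), (SFO, 11, 6, DEN, 19, SEA), (SFO, 11, 6, DEN, 36, BOS)}
(Airport ⨝ Crew) ⋈ Pilot (natural join on pid): {(HND, 11, 25, CDG, 16, ATL, 3550, JFK), (HND, 11, 25, CDG, 16, ATL, 4360, LHR), (HND, 11, 25, CDG, 16, ATL, 4700, CDG), (HND, 11, 27, BOS, 16, ATL, 3550, JFK), (HND, 11, 27, BOS, 16, ATL, 4360, LHR), (HND, 11, 27, BOS, 16, ATL, 4700, CDG), (HND, 11, 4, IAD, 16, ATL, 3550, JFK), (HND, 11, 4, IAD, 16, ATL, 4360, LHR), (HND, 11, 4, IAD, 16, ATL, 4700, CDG), (LHR, 26, 2, MIA, 15, DEN, 6420, IAD), (LHR, 26, 2, MIA, 3, SEA, 6420, IAD), (LHR, 26, 2, MIA, 34, BOS, 6420, IAD), (LHR, 26, 2, MIA, 34, SEA, 6420, IAD), (SFO, 11, 12, ORD, 19, SEA, 3550, JFK), (SFO, 11, 12, ORD, 19, SEA, 4360, LHR), (SFO, 11, 12, ORD, 19, SEA, 4700, CDG), (SFO, 11, 12, ORD, 36, BOS, 3550, JFK), (SFO, 11, 12, ORD, 36, BOS, 4360, LHR), (SFO, 11, 12, ORD, 36, BOS, 4700, CDG), (SFO, 11, 15, IAD, 19, SEA, 3550, JFK), (SFO, 11, 15, IAD, 19, SEA, 4360, LHR), (SFO, 11, 15, IAD, 19, SEA, 4700, CDG), (SFO, 11, 15, IAD, 36, BOS, 3550, JFK), (SFO, 11, 15, IAD, 36, BOS, 4360, LHR), (SFO, 11, 15, IAD, 36, BOS, 4700, CDG), (SFO, 11, 6, DEN, 19, SEA, 3550, JFK), (SFO, 11, 6, DEN, 19, SEA, 4360, LHR), (SFO, 11, 6, DEN, 19, SEA, 4700, CDG), (SFO, 11, 6, DEN, 36, BOS, 3550, JFK), (SFO, 11, 6, DEN, 36, BOS, 4360, LHR), (SFO, 11, 6, DEN, 36, BOS, 4700, CDG)}
Filtering on fno >= 22 leaves {(HND, 11, 25, CDG, 16, ATL, 3550, JFK), (HND, 11, 25, CDG, 16, ATL, 4360, LHR), (HND, 11, 25, CDG, 16, ATL, 4700, CDG), (HND, 11, 27, BOS, 16, ATL, 3550, JFK), (HND, 11, 27, BOS, 16, ATL, 4360, LHR), (HND, 11, 27, BOS, 16, ATL, 4700, CDG)}.
Keep only column(s) src, city, dist (3 duplicate(s) eliminated): {(CDG, ATL, 4700), (JFK, ATL, 3550), (LHR, ATL, 4360)}

{(CDG, ATL, 4700), (JFK, ATL, 3550), (LHR, ATL, 4360)}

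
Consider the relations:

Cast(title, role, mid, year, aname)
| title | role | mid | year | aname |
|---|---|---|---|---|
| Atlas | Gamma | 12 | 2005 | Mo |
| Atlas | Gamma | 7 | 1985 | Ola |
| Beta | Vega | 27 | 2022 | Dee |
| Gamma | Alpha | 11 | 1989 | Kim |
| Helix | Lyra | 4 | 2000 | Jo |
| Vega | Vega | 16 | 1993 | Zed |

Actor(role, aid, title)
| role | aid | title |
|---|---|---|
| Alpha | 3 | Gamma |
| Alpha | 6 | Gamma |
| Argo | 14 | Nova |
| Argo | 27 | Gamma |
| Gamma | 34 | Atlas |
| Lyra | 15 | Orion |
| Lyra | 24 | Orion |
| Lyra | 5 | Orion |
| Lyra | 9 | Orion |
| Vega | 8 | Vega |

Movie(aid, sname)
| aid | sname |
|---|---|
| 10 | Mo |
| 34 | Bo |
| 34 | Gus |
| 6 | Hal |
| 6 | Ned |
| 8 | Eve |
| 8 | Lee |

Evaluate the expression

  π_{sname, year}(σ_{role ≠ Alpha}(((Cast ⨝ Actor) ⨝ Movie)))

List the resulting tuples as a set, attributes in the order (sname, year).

{(Bo, 1985), (Bo, 2005), (Eve, 1993), (Gus, 1985), (Gus, 2005), (Lee, 1993)}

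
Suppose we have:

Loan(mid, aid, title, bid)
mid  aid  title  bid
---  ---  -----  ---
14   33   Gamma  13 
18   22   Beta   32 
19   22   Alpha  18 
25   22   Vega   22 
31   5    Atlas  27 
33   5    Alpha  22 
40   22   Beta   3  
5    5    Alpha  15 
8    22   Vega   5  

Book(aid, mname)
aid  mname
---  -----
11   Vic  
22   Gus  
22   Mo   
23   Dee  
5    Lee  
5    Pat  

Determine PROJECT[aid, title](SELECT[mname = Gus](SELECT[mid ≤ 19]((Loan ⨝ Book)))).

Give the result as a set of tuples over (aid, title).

{(22, Alpha), (22, Beta), (22, Vega)}

Joining Loan and Book on aid yields {(18, 22, Beta, 32, Gus), (18, 22, Beta, 32, Mo), (19, 22, Alpha, 18, Gus), (19, 22, Alpha, 18, Mo), (25, 22, Vega, 22, Gus), (25, 22, Vega, 22, Mo), (31, 5, Atlas, 27, Lee), (31, 5, Atlas, 27, Pat), (33, 5, Alpha, 22, Lee), (33, 5, Alpha, 22, Pat), (40, 22, Beta, 3, Gus), (40, 22, Beta, 3, Mo), (5, 5, Alpha, 15, Lee), (5, 5, Alpha, 15, Pat), (8, 22, Vega, 5, Gus), (8, 22, Vega, 5, Mo)}.
Filtering on mid ≤ 19 leaves {(18, 22, Beta, 32, Gus), (18, 22, Beta, 32, Mo), (19, 22, Alpha, 18, Gus), (19, 22, Alpha, 18, Mo), (5, 5, Alpha, 15, Lee), (5, 5, Alpha, 15, Pat), (8, 22, Vega, 5, Gus), (8, 22, Vega, 5, Mo)}.
Filtering on mname = Gus leaves {(18, 22, Beta, 32, Gus), (19, 22, Alpha, 18, Gus), (8, 22, Vega, 5, Gus)}.
π_{aid, title} gives {(22, Alpha), (22, Beta), (22, Vega)}.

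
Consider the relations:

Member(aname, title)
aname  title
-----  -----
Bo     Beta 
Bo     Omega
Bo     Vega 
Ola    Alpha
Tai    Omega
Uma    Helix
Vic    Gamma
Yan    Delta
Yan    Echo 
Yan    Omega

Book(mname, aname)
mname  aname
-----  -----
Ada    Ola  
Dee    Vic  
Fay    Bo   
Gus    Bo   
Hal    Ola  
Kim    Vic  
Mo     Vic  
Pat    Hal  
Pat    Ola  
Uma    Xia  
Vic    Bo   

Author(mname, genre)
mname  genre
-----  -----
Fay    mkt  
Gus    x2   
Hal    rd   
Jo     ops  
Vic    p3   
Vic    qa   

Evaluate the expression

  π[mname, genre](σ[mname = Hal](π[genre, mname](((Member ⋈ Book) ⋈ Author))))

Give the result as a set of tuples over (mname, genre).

{(Hal, rd)}

Natural join on aname: {(Bo, Beta, Fay), (Bo, Beta, Gus), (Bo, Beta, Vic), (Bo, Omega, Fay), (Bo, Omega, Gus), (Bo, Omega, Vic), (Bo, Vega, Fay), (Bo, Vega, Gus), (Bo, Vega, Vic), (Ola, Alpha, Ada), (Ola, Alpha, Hal), (Ola, Alpha, Pat), (Vic, Gamma, Dee), (Vic, Gamma, Kim), (Vic, Gamma, Mo)}
Natural join on mname: {(Bo, Beta, Fay, mkt), (Bo, Beta, Gus, x2), (Bo, Beta, Vic, p3), (Bo, Beta, Vic, qa), (Bo, Omega, Fay, mkt), (Bo, Omega, Gus, x2), (Bo, Omega, Vic, p3), (Bo, Omega, Vic, qa), (Bo, Vega, Fay, mkt), (Bo, Vega, Gus, x2), (Bo, Vega, Vic, p3), (Bo, Vega, Vic, qa), (Ola, Alpha, Hal, rd)}
Projecting to genre, mname (8 duplicate(s) eliminated): {(mkt, Fay), (p3, Vic), (qa, Vic), (rd, Hal), (x2, Gus)}
Filtering on mname = Hal leaves {(rd, Hal)}.
Projecting to mname, genre: {(Hal, rd)}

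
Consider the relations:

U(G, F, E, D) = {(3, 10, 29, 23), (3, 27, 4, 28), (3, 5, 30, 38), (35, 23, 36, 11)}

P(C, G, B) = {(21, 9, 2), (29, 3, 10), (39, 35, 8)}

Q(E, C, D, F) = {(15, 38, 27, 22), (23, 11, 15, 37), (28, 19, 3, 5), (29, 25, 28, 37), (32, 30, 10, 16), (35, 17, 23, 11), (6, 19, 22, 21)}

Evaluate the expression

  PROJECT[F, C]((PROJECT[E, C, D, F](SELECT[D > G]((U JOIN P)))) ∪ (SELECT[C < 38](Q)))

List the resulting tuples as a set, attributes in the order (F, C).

Natural join on G: {(3, 10, 29, 23, 29, 10), (3, 27, 4, 28, 29, 10), (3, 5, 30, 38, 29, 10), (35, 23, 36, 11, 39, 8)}
Selection D > G: {(3, 10, 29, 23, 29, 10), (3, 27, 4, 28, 29, 10), (3, 5, 30, 38, 29, 10)}
Projecting to E, C, D, F: {(29, 29, 23, 10), (30, 29, 38, 5), (4, 29, 28, 27)}
Selection C < 38: {(23, 11, 15, 37), (28, 19, 3, 5), (29, 25, 28, 37), (32, 30, 10, 16), (35, 17, 23, 11), (6, 19, 22, 21)}
Set union of the two operands is {(23, 11, 15, 37), (28, 19, 3, 5), (29, 25, 28, 37), (29, 29, 23, 10), (30, 29, 38, 5), (32, 30, 10, 16), (35, 17, 23, 11), (4, 29, 28, 27), (6, 19, 22, 21)}.
Projecting to F, C: {(10, 29), (11, 17), (16, 30), (21, 19), (27, 29), (37, 11), (37, 25), (5, 19), (5, 29)}

{(10, 29), (11, 17), (16, 30), (21, 19), (27, 29), (37, 11), (37, 25), (5, 19), (5, 29)}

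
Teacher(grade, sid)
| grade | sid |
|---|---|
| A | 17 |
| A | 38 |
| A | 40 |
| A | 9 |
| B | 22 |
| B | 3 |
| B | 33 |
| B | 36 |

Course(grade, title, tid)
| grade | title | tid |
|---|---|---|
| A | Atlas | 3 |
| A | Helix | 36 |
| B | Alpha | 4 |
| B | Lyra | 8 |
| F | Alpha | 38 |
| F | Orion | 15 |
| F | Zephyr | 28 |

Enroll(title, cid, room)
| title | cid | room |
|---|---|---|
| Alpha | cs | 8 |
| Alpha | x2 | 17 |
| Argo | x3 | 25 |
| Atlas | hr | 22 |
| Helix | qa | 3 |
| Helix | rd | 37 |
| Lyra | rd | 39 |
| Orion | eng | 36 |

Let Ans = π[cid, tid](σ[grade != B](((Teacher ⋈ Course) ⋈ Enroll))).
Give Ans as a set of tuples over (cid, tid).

Teacher ⋈ Course (natural join on grade): {(A, 17, Atlas, 3), (A, 17, Helix, 36), (A, 38, Atlas, 3), (A, 38, Helix, 36), (A, 40, Atlas, 3), (A, 40, Helix, 36), (A, 9, Atlas, 3), (A, 9, Helix, 36), (B, 22, Alpha, 4), (B, 22, Lyra, 8), (B, 3, Alpha, 4), (B, 3, Lyra, 8), (B, 33, Alpha, 4), (B, 33, Lyra, 8), (B, 36, Alpha, 4), (B, 36, Lyra, 8)}
(Teacher ⋈ Course) ⋈ Enroll (natural join on title): {(A, 17, Atlas, 3, hr, 22), (A, 17, Helix, 36, qa, 3), (A, 17, Helix, 36, rd, 37), (A, 38, Atlas, 3, hr, 22), (A, 38, Helix, 36, qa, 3), (A, 38, Helix, 36, rd, 37), (A, 40, Atlas, 3, hr, 22), (A, 40, Helix, 36, qa, 3), (A, 40, Helix, 36, rd, 37), (A, 9, Atlas, 3, hr, 22), (A, 9, Helix, 36, qa, 3), (A, 9, Helix, 36, rd, 37), (B, 22, Alpha, 4, cs, 8), (B, 22, Alpha, 4, x2, 17), (B, 22, Lyra, 8, rd, 39), (B, 3, Alpha, 4, cs, 8), (B, 3, Alpha, 4, x2, 17), (B, 3, Lyra, 8, rd, 39), (B, 33, Alpha, 4, cs, 8), (B, 33, Alpha, 4, x2, 17), (B, 33, Lyra, 8, rd, 39), (B, 36, Alpha, 4, cs, 8), (B, 36, Alpha, 4, x2, 17), (B, 36, Lyra, 8, rd, 39)}
Filtering on grade != B leaves {(A, 17, Atlas, 3, hr, 22), (A, 17, Helix, 36, qa, 3), (A, 17, Helix, 36, rd, 37), (A, 38, Atlas, 3, hr, 22), (A, 38, Helix, 36, qa, 3), (A, 38, Helix, 36, rd, 37), (A, 40, Atlas, 3, hr, 22), (A, 40, Helix, 36, qa, 3), (A, 40, Helix, 36, rd, 37), (A, 9, Atlas, 3, hr, 22), (A, 9, Helix, 36, qa, 3), (A, 9, Helix, 36, rd, 37)}.
Projecting to cid, tid (9 duplicate(s) eliminated): {(hr, 3), (qa, 36), (rd, 36)}

{(hr, 3), (qa, 36), (rd, 36)}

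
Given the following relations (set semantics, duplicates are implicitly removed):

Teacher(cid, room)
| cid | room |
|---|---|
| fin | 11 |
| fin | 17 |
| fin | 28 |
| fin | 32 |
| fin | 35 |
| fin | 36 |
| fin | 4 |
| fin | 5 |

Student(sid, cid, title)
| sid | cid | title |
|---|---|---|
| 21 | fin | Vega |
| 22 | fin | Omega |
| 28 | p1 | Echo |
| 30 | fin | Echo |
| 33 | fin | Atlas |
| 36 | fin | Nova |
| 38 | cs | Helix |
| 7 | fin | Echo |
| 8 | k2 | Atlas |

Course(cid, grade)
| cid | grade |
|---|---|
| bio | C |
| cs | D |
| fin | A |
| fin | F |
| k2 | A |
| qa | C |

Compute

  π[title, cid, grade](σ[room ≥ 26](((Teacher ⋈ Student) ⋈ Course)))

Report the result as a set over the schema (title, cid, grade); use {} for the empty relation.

{(Atlas, fin, A), (Atlas, fin, F), (Echo, fin, A), (Echo, fin, F), (Nova, fin, A), (Nova, fin, F), (Omega, fin, A), (Omega, fin, F), (Vega, fin, A), (Vega, fin, F)}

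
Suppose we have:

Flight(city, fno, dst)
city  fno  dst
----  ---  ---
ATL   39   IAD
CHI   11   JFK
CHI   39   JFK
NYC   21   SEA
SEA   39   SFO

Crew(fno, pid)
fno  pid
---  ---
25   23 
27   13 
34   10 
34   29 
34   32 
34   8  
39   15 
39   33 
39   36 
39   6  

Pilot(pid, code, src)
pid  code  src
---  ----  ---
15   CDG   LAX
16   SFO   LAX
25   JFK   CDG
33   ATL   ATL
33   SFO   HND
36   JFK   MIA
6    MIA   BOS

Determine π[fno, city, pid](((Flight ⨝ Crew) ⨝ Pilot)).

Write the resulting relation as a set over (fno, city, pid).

Natural join on fno: {(ATL, 39, IAD, 15), (ATL, 39, IAD, 33), (ATL, 39, IAD, 36), (ATL, 39, IAD, 6), (CHI, 39, JFK, 15), (CHI, 39, JFK, 33), (CHI, 39, JFK, 36), (CHI, 39, JFK, 6), (SEA, 39, SFO, 15), (SEA, 39, SFO, 33), (SEA, 39, SFO, 36), (SEA, 39, SFO, 6)}
Natural join on pid: {(ATL, 39, IAD, 15, CDG, LAX), (ATL, 39, IAD, 33, ATL, ATL), (ATL, 39, IAD, 33, SFO, HND), (ATL, 39, IAD, 36, JFK, MIA), (ATL, 39, IAD, 6, MIA, BOS), (CHI, 39, JFK, 15, CDG, LAX), (CHI, 39, JFK, 33, ATL, ATL), (CHI, 39, JFK, 33, SFO, HND), (CHI, 39, JFK, 36, JFK, MIA), (CHI, 39, JFK, 6, MIA, BOS), (SEA, 39, SFO, 15, CDG, LAX), (SEA, 39, SFO, 33, ATL, ATL), (SEA, 39, SFO, 33, SFO, HND), (SEA, 39, SFO, 36, JFK, MIA), (SEA, 39, SFO, 6, MIA, BOS)}
Keep only column(s) fno, city, pid (3 duplicate(s) eliminated): {(39, ATL, 15), (39, ATL, 33), (39, ATL, 36), (39, ATL, 6), (39, CHI, 15), (39, CHI, 33), (39, CHI, 36), (39, CHI, 6), (39, SEA, 15), (39, SEA, 33), (39, SEA, 36), (39, SEA, 6)}

{(39, ATL, 15), (39, ATL, 33), (39, ATL, 36), (39, ATL, 6), (39, CHI, 15), (39, CHI, 33), (39, CHI, 36), (39, CHI, 6), (39, SEA, 15), (39, SEA, 33), (39, SEA, 36), (39, SEA, 6)}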